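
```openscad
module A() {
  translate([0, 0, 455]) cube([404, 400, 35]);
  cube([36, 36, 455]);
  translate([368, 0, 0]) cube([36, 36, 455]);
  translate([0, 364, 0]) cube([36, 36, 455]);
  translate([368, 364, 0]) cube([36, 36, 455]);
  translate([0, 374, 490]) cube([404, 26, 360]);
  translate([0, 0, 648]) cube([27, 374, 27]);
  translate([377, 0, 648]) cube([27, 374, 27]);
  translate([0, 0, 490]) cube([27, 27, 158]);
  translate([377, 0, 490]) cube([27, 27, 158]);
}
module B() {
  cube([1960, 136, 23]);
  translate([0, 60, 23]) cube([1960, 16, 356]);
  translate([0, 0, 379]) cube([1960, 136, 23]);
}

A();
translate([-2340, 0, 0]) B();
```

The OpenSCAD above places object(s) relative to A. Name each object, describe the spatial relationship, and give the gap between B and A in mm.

A is a chair. B is an I-beam. The I-beam is on the floor beside the chair on its −x side. The gap between the I-beam and the chair is 380 mm.

The I-beam's nearest face is 380 mm from the chair's −x face.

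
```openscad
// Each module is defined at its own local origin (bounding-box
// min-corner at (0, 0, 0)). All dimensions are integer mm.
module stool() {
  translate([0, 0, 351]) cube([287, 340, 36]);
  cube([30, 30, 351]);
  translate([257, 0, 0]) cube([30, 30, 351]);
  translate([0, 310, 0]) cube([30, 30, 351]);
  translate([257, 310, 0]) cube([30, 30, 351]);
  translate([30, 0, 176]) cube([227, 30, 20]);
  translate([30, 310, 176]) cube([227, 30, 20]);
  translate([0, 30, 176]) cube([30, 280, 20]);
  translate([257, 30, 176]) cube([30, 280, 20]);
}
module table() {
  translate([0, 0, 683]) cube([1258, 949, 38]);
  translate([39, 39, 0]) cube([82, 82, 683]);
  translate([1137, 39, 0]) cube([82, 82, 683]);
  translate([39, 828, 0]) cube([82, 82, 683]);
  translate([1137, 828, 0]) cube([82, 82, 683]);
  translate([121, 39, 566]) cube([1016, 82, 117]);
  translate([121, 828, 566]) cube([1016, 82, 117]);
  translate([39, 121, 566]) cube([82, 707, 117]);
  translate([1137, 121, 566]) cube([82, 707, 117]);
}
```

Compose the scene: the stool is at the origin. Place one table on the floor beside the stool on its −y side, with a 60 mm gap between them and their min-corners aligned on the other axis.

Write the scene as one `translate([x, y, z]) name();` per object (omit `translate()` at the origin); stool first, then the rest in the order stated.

stool();
translate([0, -1009, 0]) table();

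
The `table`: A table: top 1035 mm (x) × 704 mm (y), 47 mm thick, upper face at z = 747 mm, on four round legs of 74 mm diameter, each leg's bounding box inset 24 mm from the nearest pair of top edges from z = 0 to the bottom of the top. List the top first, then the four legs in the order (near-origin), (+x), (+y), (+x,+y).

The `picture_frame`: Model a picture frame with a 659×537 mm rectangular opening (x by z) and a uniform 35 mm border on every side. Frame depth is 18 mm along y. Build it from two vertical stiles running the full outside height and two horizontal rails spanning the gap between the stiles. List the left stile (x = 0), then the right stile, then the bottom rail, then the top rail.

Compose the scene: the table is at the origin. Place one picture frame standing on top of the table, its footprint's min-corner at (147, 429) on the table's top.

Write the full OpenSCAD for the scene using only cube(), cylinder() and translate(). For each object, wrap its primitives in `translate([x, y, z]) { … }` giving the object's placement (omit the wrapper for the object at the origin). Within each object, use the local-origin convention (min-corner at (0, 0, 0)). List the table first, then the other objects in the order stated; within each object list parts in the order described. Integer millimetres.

translate([0, 0, 700]) cube([1035, 704, 47]);
translate([61, 61, 0]) cylinder(h = 700, r = 37);
translate([974, 61, 0]) cylinder(h = 700, r = 37);
translate([61, 643, 0]) cylinder(h = 700, r = 37);
translate([974, 643, 0]) cylinder(h = 700, r = 37);
translate([147, 429, 747]) {
  cube([35, 18, 607]);
  translate([694, 0, 0]) cube([35, 18, 607]);
  translate([35, 0, 0]) cube([659, 18, 35]);
  translate([35, 0, 572]) cube([659, 18, 35]);
}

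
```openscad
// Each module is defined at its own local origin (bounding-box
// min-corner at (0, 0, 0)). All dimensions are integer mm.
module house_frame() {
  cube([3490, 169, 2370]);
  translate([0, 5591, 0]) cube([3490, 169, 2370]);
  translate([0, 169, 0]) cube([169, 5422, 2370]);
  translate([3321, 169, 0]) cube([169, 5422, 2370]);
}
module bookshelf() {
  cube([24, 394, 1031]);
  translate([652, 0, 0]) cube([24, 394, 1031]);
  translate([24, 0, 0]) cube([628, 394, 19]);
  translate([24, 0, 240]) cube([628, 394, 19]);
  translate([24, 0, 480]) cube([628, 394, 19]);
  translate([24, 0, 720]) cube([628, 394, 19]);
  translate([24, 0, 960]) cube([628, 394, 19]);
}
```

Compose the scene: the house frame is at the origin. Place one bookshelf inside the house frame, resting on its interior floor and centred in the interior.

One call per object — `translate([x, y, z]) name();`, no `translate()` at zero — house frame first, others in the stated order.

house_frame();
translate([1407, 2683, 0]) bookshelf();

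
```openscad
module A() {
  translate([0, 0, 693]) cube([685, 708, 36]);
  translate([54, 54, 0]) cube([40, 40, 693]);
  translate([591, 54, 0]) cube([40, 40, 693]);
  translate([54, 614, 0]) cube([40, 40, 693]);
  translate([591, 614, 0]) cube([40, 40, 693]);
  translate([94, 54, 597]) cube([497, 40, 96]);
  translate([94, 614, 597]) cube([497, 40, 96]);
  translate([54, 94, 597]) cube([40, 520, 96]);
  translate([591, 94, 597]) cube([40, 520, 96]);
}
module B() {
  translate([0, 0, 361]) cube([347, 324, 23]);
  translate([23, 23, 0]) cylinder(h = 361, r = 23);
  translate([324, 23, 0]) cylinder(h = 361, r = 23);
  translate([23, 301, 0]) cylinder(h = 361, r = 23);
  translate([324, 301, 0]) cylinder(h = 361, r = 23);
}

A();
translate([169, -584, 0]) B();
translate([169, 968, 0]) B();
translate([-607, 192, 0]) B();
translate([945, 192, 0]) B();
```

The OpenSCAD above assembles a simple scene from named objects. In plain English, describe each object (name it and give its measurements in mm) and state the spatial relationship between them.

A is a rectangular dining table. The top is 685×708×36 mm with its upper surface at z = 729 mm. It stands on four 40×40 mm square legs, each inset 54 mm from the nearest pair of top edges, running from the floor to the underside of the top. Four apron rails, 40 mm thick and 96 mm tall, run between adjacent legs with their top edges flush with the underside of the top and their outer faces flush with the legs' outer faces.

B is a simple wooden stool: a rectangular seat 347 mm (x) by 324 mm (y), 23 mm thick, top face at z = 384 mm, on four round legs, each 46 mm in diameter. The legs rest on z = 0, each leg's axis is inset half a diameter from the nearest pair of seat edges (so the leg's bounding box is flush with the corner).

Four stools sit around the table at the −y, +y, −x, +x sides.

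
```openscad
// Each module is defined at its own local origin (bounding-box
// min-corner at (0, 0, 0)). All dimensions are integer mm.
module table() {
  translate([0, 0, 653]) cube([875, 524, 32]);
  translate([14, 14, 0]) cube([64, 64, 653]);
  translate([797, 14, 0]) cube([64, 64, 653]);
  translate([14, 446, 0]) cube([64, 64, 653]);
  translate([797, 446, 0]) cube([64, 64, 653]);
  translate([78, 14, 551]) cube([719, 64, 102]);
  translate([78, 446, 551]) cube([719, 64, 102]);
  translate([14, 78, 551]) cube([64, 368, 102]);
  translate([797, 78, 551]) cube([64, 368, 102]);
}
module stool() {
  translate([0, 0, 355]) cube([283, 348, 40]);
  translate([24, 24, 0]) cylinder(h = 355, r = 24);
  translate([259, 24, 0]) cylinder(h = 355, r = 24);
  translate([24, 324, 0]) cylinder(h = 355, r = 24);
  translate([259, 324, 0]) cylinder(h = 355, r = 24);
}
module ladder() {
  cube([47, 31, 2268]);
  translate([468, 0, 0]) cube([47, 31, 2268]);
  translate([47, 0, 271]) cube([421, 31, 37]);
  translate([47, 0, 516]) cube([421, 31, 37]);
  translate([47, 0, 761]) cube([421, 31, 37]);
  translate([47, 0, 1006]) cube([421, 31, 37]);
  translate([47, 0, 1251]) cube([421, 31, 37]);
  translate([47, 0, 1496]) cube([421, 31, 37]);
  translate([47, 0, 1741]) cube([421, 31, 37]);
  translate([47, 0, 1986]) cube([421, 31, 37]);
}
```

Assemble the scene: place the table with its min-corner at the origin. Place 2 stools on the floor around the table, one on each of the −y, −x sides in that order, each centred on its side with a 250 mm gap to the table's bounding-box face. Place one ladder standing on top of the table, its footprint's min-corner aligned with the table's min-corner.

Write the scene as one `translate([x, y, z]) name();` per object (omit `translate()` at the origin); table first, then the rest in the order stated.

table();
translate([296, -598, 0]) stool();
translate([-533, 88, 0]) stool();
translate([0, 0, 685]) ladder();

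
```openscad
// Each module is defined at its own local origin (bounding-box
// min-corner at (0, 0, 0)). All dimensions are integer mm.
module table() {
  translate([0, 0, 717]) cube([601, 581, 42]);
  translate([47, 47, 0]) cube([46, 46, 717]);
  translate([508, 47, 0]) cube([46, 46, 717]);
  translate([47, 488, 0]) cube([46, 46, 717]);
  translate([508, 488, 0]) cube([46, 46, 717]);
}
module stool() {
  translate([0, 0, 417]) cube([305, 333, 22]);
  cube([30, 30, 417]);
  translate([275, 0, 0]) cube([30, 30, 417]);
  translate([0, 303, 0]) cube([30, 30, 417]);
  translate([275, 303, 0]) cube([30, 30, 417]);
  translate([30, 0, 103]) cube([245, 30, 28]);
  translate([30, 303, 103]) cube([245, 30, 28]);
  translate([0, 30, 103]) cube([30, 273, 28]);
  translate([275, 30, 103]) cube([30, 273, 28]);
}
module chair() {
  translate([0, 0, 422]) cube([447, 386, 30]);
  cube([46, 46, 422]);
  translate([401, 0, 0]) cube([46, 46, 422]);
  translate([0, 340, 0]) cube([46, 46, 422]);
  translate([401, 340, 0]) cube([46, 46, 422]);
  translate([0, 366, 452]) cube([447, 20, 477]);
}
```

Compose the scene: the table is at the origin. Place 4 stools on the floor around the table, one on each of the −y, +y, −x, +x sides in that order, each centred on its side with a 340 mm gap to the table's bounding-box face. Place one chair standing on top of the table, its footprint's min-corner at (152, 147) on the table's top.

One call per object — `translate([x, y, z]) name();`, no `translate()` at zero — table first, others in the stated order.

table();
translate([148, -673, 0]) stool();
translate([148, 921, 0]) stool();
translate([-645, 124, 0]) stool();
translate([941, 124, 0]) stool();
translate([152, 147, 759]) chair();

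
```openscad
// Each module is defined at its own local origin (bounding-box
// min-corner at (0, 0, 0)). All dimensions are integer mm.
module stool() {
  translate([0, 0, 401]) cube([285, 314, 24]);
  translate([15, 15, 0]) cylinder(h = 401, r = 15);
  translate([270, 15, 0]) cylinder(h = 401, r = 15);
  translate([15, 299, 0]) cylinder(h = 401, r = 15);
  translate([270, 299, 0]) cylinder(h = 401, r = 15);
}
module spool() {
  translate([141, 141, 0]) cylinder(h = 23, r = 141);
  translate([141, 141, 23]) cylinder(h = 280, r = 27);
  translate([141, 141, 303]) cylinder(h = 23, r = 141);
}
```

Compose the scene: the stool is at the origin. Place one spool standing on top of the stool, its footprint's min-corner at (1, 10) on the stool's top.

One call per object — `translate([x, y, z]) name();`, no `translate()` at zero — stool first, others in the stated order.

stool();
translate([1, 10, 425]) spool();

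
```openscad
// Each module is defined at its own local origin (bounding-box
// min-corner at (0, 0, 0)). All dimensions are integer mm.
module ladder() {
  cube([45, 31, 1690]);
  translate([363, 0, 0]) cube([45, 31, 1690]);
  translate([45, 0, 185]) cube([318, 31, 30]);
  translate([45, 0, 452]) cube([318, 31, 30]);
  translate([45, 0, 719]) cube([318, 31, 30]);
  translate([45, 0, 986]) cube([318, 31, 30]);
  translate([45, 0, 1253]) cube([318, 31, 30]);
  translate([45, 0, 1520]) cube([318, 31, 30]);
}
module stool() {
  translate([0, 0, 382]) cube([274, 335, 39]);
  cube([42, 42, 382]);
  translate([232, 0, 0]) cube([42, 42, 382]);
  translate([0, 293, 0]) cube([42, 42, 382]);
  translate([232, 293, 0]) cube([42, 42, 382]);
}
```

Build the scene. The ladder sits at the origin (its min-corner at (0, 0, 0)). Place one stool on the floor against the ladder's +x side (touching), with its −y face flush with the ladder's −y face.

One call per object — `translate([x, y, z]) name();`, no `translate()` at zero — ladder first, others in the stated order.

ladder();
translate([408, 0, 0]) stool();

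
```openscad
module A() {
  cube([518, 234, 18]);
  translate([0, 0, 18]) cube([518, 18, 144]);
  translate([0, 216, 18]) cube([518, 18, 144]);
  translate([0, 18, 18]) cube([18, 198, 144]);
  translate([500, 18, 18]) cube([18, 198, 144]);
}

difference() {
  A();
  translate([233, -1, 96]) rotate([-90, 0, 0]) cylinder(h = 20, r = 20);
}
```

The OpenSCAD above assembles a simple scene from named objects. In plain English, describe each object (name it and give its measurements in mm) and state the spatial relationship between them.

A is an open storage box with external size 518×234×162 mm and wall thickness 18 mm (the base is also 18 mm thick). The base covers the whole footprint; the four walls stand on the base, with the y-facing walls full-width and the x-facing walls fitting between their inner faces.

The open box has a circular hole of radius 20 mm through its front wall, centred at (x = 233, z = 96).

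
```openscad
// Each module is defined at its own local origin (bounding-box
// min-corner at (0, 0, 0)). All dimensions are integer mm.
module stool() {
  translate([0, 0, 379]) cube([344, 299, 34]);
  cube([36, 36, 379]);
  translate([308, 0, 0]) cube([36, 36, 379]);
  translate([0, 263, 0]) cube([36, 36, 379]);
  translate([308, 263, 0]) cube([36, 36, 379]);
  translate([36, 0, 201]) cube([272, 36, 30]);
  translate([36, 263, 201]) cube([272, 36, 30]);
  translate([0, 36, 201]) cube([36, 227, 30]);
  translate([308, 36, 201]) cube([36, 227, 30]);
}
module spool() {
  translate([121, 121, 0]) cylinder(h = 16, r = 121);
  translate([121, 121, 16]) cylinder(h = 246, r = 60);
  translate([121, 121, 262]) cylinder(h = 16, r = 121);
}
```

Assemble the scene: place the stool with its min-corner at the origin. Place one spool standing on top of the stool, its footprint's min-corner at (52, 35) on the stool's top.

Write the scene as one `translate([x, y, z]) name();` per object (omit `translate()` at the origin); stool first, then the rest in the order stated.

stool();
translate([52, 35, 413]) spool();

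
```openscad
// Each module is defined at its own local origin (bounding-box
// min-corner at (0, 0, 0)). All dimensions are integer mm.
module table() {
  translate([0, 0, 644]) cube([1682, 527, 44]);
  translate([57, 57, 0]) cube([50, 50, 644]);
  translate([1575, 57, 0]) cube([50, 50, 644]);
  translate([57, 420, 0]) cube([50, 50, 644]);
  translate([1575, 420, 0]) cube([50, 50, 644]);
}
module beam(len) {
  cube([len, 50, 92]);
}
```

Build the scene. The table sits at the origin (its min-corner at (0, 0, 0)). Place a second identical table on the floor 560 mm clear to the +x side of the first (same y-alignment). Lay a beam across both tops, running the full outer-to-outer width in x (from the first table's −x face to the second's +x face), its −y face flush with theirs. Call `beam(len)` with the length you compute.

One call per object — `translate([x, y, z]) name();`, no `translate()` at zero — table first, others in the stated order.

table();
translate([2242, 0, 0]) table();
translate([0, 0, 688]) beam(3924);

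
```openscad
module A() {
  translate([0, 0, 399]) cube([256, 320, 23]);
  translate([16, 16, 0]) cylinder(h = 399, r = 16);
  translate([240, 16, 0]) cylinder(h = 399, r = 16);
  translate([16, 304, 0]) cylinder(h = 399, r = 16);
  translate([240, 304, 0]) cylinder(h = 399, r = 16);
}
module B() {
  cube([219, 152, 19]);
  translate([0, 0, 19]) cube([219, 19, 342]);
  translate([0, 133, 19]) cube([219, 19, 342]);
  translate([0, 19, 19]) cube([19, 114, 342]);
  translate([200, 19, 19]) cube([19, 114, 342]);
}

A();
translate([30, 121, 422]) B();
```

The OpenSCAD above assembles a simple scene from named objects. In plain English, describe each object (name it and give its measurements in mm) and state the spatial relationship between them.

A is a simple wooden stool: a rectangular seat 256 mm (x) by 320 mm (y), 23 mm thick, top face at z = 422 mm, on four round legs, each 32 mm in diameter. The legs rest on z = 0, each leg's axis is inset half a diameter from the nearest pair of seat edges (so the leg's bounding box is flush with the corner).

B is an open-topped rectangular box: outside dimensions 219×152×361 mm, with a uniform wall and base thickness of 19 mm. The base is a full 219×152 slab on the floor; four walls sit on top of the base. The front and back walls (the −y and +y sides) span the full width; the two side walls fit between them.

The open box is on top of the stool.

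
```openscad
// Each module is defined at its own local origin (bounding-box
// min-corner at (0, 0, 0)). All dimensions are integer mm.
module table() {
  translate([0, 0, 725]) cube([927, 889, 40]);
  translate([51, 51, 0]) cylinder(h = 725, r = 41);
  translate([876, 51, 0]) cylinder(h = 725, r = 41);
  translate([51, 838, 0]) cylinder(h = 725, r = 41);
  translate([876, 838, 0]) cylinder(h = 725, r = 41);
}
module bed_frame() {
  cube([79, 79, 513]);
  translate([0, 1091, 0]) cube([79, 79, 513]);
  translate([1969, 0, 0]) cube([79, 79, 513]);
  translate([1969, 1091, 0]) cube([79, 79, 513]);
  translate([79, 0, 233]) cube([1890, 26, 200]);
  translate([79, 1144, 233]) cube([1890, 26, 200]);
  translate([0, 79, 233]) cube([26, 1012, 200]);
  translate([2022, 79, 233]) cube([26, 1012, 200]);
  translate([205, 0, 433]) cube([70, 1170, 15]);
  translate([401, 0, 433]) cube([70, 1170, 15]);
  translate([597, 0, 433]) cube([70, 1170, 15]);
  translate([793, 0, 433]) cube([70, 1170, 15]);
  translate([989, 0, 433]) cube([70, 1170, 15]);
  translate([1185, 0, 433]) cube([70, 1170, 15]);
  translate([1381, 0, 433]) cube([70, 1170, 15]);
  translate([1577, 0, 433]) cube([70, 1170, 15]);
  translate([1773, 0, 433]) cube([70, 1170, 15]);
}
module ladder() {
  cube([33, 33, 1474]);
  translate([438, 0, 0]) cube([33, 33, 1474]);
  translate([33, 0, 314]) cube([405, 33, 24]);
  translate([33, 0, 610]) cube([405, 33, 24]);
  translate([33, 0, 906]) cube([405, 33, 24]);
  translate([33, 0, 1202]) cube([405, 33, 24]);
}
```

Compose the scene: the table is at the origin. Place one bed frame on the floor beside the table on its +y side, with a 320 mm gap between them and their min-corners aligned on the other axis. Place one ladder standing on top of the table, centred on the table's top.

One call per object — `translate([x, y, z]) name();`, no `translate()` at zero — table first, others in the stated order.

table();
translate([0, 1209, 0]) bed_frame();
translate([228, 428, 765]) ladder();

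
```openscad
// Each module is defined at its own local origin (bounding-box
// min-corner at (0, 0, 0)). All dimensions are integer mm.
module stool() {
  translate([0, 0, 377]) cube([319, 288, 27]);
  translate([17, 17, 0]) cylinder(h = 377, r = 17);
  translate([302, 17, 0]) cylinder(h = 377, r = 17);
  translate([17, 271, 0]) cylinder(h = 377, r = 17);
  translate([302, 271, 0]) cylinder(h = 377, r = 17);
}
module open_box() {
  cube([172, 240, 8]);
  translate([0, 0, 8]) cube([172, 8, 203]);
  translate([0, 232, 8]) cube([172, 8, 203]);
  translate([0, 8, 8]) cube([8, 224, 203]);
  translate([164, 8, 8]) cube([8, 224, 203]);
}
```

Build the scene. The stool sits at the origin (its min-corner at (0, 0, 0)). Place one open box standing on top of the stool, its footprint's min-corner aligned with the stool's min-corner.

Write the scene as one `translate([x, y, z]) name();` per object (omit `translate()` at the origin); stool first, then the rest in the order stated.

stool();
translate([0, 0, 404]) open_box();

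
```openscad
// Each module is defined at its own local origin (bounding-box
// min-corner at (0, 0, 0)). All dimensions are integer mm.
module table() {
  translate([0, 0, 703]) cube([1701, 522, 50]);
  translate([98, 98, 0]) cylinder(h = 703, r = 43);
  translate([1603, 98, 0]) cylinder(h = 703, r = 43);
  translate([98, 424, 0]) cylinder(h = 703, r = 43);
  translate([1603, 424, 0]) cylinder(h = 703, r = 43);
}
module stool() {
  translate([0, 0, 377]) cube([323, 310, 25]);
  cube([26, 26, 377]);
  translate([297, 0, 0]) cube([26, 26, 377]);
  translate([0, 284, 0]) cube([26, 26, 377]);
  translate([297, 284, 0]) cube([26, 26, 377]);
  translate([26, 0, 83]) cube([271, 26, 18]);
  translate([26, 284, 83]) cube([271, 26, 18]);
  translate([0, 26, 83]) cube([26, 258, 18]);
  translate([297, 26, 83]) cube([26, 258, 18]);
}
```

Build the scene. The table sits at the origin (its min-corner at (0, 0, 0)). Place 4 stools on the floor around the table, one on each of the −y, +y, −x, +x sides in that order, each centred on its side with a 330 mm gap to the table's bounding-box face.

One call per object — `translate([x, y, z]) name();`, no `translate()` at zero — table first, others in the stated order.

table();
translate([689, -640, 0]) stool();
translate([689, 852, 0]) stool();
translate([-653, 106, 0]) stool();
translate([2031, 106, 0]) stool();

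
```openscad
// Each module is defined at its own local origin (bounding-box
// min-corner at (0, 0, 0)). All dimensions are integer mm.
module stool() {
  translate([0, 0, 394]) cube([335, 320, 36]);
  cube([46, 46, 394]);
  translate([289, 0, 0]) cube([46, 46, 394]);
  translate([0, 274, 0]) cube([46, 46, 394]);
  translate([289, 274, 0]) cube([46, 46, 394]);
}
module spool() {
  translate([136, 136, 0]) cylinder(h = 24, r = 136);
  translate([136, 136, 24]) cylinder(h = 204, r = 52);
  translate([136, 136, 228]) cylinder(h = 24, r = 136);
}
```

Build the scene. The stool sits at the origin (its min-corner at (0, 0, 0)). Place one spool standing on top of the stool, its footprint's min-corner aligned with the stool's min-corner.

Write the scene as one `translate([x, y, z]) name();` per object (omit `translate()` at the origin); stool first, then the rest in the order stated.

stool();
translate([0, 0, 430]) spool();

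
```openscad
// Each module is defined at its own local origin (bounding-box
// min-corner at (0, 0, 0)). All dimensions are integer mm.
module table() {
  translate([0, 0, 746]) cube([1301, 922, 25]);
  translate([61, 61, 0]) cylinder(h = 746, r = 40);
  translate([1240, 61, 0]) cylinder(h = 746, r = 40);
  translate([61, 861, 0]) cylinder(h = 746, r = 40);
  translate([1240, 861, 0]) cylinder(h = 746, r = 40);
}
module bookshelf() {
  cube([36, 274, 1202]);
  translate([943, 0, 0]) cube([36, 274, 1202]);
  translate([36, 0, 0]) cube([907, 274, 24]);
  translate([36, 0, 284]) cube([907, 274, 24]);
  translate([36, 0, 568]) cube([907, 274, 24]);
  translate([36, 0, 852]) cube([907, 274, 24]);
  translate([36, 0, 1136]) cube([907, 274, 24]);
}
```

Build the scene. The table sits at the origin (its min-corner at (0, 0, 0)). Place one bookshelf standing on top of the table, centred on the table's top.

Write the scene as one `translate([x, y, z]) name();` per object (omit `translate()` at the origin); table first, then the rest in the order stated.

table();
translate([161, 324, 771]) bookshelf();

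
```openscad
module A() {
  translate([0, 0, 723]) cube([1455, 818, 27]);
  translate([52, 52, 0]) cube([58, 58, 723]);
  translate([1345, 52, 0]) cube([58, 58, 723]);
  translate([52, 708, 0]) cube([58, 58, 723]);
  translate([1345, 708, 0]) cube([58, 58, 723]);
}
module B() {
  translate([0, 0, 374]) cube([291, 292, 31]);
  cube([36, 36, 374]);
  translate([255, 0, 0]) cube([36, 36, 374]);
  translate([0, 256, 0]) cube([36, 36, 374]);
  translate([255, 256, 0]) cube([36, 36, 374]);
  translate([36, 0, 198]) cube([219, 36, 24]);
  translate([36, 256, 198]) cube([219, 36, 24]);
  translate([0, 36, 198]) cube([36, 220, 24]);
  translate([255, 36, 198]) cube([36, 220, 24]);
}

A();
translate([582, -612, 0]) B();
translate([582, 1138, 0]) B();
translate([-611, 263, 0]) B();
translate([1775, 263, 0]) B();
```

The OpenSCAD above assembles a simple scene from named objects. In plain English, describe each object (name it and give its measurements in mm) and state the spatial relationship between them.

A is a table with a 1455×818 mm rectangular top, 27 mm thick, top surface at z = 750 mm, supported by four 58×58 mm square legs, each inset 52 mm from the nearest pair of top edges, running from the floor.

B is a four-legged stool. The seat is a 291×292×31 mm slab whose top surface is at z = 405 mm; four square legs, each 36×36 mm in cross-section, run from the floor (z = 0) to the underside of the seat, each flush with a corner of the seat. Four stretchers, 36 mm wide and 24 mm tall, connect adjacent legs with their undersides at z = 198 mm, each running between the inner faces of the legs it joins and aligned with the legs' outer faces on the other axis.

Four stools sit around the table at the −y, +y, −x, +x sides.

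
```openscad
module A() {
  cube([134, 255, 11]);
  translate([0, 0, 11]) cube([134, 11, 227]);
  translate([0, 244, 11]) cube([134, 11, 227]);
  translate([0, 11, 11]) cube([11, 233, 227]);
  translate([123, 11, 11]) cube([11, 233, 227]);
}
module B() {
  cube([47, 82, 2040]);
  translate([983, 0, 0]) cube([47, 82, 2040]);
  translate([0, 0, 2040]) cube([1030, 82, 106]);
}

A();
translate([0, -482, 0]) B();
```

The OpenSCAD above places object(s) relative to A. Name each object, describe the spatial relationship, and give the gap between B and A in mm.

A is an open box. B is a door frame. The door frame is on the floor beside the open box on its −y side. The gap between the door frame and the open box is 400 mm.

The door frame's nearest face is 400 mm from the open box's −y face.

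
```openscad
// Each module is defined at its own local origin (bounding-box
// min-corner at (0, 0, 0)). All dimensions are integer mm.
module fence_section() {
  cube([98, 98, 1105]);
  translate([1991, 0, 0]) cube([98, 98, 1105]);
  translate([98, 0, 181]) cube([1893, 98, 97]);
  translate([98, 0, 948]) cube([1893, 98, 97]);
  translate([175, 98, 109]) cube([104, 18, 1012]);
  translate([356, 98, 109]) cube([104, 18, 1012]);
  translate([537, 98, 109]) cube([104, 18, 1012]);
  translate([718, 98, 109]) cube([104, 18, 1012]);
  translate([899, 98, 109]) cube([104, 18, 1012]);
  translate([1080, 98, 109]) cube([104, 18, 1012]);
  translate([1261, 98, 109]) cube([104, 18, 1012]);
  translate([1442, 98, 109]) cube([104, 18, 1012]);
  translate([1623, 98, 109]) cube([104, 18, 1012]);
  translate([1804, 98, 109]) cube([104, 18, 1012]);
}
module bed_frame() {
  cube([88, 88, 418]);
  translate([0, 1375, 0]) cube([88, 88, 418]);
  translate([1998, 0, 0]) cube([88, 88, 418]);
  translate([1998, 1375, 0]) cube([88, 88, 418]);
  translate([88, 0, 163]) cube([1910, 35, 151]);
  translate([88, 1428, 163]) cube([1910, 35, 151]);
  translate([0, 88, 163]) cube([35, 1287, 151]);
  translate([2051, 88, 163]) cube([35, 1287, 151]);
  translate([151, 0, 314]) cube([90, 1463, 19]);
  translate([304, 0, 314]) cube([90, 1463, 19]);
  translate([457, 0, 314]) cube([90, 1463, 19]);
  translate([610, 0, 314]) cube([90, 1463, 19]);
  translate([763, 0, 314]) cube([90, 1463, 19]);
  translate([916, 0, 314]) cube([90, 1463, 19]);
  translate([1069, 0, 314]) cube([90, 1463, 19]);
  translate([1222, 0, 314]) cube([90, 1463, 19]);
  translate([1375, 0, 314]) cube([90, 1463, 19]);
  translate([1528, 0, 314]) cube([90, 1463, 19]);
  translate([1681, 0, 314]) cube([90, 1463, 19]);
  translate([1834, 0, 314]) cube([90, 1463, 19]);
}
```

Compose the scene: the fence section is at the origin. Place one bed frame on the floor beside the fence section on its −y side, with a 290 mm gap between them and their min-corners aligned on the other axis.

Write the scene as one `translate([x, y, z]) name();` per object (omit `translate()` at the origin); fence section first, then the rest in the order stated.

fence_section();
translate([0, -1753, 0]) bed_frame();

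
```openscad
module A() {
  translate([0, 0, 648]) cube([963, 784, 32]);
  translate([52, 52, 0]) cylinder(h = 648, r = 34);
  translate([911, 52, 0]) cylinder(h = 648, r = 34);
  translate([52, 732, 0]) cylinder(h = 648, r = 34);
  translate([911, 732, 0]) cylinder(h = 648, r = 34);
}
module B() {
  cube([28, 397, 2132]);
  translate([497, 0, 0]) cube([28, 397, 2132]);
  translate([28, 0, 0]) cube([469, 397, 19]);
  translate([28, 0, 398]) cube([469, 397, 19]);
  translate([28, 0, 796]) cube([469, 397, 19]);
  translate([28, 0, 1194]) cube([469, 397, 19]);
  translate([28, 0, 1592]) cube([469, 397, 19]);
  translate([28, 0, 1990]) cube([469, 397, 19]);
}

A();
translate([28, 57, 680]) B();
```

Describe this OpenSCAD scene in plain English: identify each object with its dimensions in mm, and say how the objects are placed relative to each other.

A is a table with a 963×784 mm rectangular top, 32 mm thick, top surface at z = 680 mm, supported by four round legs of 68 mm diameter, each leg's bounding box inset 18 mm from the nearest pair of top edges, running from the floor.

B is an open bookshelf. Two side panels, each 28 mm thick, 397 mm deep and 2132 mm tall, stand 525 mm apart (outside-to-outside). Between them sit 6 shelves, each 19 mm thick and 397 mm deep, spanning the full gap between the sides. The bottom shelf rests on the floor (its underside at z = 0) and the clear gap between one shelf's top and the next shelf's underside is 379 mm.

The bookshelf is on top of the table.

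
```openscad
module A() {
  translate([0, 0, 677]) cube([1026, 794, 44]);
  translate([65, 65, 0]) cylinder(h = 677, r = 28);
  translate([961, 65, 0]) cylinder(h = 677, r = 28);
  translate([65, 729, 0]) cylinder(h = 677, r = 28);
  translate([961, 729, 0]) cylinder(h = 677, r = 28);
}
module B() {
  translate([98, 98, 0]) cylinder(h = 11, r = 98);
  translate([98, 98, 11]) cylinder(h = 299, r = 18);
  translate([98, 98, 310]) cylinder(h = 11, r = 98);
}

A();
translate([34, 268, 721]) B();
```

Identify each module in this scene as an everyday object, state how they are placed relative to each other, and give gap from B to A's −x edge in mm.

A is a table. B is a spool. The spool is on top of the table. The gap from the spool to the table's −x edge is 34 mm.

The spool's min-x is at 34; the table's min-x is 0; gap = 34 mm.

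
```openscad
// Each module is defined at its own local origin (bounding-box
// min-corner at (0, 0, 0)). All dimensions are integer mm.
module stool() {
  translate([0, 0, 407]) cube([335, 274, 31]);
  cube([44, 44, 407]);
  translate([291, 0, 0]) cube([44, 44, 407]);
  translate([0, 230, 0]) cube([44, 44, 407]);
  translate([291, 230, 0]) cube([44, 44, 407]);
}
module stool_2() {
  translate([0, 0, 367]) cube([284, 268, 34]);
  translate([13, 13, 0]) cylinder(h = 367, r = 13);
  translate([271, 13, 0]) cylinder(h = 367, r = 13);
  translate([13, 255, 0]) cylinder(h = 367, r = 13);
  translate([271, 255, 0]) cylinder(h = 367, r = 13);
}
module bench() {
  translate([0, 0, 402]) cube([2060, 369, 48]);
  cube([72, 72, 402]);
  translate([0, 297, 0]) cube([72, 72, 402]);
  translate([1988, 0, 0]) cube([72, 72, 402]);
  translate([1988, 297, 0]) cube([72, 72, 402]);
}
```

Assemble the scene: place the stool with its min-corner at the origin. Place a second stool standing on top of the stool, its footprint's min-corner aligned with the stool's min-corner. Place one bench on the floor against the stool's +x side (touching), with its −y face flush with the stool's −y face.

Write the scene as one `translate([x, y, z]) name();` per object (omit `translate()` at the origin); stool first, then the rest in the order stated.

stool();
translate([0, 0, 438]) stool_2();
translate([335, 0, 0]) bench();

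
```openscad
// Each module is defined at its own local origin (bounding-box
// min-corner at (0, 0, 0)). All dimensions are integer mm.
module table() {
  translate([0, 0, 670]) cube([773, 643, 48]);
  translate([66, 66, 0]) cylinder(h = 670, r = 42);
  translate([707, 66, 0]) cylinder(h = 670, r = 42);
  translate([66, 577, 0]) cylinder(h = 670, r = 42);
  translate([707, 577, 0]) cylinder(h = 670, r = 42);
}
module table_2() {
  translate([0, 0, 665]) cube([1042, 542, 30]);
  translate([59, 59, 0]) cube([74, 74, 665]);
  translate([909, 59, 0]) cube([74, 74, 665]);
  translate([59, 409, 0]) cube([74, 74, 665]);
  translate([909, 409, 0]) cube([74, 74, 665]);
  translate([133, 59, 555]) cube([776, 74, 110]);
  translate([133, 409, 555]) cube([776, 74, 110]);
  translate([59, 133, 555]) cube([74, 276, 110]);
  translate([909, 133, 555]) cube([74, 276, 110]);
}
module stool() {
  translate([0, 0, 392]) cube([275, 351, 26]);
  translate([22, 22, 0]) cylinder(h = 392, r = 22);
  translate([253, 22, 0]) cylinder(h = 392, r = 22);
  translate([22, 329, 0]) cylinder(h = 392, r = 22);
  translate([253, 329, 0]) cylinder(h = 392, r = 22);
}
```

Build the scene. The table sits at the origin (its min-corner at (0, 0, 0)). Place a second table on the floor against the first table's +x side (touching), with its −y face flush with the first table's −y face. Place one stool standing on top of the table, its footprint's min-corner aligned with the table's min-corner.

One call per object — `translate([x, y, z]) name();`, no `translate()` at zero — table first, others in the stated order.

table();
translate([773, 0, 0]) table_2();
translate([0, 0, 718]) stool();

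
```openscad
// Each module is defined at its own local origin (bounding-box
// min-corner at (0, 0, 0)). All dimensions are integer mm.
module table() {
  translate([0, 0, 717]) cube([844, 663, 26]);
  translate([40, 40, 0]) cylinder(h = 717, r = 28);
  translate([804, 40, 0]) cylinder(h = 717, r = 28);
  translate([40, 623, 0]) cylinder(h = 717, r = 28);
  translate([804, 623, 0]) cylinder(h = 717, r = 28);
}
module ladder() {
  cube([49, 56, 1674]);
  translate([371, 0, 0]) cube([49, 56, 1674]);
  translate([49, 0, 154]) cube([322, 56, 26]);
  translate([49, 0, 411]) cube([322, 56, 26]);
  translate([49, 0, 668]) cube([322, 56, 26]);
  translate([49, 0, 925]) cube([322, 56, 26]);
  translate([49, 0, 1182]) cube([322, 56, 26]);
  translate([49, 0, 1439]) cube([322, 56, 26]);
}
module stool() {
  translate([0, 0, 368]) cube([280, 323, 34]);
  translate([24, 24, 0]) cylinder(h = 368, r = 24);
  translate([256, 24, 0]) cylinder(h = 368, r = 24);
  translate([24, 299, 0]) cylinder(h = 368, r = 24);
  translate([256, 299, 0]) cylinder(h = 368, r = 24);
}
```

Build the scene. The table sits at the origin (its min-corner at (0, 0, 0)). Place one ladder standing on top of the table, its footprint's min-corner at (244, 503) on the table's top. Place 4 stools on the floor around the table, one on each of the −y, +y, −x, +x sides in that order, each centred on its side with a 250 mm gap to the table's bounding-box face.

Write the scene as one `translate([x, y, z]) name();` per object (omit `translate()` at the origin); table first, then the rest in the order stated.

table();
translate([244, 503, 743]) ladder();
translate([282, -573, 0]) stool();
translate([282, 913, 0]) stool();
translate([-530, 170, 0]) stool();
translate([1094, 170, 0]) stool();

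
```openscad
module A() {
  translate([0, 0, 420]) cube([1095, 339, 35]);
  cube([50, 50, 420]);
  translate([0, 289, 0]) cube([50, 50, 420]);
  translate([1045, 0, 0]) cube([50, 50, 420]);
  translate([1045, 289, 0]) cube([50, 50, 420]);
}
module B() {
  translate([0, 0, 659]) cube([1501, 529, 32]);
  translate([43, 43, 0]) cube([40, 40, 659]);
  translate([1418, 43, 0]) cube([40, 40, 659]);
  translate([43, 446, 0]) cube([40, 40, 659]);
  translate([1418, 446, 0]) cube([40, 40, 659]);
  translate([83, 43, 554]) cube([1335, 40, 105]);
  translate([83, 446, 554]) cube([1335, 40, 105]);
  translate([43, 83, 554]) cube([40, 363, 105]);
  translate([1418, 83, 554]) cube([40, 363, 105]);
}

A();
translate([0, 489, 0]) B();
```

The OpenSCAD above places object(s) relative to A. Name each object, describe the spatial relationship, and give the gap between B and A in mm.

A is a bench. B is a table. The table is on the floor beside the bench on its +y side. The gap between the table and the bench is 150 mm.

The table's nearest face is 150 mm from the bench's +y face.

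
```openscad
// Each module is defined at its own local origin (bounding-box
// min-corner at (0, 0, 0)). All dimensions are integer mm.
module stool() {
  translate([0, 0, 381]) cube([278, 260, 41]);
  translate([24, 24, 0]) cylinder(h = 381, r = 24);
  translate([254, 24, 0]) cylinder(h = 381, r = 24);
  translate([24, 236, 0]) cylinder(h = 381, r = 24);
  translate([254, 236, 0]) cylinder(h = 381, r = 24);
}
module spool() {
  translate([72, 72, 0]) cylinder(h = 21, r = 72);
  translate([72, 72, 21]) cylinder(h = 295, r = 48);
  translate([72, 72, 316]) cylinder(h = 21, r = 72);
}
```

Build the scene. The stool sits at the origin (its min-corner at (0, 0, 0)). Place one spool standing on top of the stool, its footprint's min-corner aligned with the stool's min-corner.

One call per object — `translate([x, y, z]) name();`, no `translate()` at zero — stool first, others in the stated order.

stool();
translate([0, 0, 422]) spool();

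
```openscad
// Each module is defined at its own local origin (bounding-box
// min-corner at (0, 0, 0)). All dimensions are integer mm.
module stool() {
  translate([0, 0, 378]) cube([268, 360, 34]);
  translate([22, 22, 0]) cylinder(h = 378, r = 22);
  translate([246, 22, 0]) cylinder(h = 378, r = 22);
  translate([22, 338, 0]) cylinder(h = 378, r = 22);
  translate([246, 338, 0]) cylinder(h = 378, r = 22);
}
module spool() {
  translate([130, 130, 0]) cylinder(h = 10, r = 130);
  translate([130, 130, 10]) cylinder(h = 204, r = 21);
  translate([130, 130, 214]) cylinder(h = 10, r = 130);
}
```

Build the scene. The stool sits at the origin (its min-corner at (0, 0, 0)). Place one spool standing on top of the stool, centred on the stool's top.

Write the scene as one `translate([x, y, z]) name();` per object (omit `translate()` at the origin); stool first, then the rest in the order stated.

stool();
translate([4, 50, 412]) spool();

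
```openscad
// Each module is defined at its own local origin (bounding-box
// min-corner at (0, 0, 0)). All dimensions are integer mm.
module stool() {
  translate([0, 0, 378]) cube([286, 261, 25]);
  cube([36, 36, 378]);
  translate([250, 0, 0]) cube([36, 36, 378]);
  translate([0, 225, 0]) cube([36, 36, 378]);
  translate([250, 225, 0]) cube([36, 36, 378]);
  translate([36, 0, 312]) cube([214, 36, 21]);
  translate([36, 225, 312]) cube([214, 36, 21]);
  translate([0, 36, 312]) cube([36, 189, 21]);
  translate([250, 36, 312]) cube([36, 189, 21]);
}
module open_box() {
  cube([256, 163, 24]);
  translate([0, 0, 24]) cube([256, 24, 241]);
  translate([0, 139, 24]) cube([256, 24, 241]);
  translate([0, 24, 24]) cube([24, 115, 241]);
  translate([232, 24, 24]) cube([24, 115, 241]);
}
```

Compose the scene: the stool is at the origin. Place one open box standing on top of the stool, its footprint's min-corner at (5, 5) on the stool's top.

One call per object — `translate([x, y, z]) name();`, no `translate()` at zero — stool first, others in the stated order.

stool();
translate([5, 5, 403]) open_box();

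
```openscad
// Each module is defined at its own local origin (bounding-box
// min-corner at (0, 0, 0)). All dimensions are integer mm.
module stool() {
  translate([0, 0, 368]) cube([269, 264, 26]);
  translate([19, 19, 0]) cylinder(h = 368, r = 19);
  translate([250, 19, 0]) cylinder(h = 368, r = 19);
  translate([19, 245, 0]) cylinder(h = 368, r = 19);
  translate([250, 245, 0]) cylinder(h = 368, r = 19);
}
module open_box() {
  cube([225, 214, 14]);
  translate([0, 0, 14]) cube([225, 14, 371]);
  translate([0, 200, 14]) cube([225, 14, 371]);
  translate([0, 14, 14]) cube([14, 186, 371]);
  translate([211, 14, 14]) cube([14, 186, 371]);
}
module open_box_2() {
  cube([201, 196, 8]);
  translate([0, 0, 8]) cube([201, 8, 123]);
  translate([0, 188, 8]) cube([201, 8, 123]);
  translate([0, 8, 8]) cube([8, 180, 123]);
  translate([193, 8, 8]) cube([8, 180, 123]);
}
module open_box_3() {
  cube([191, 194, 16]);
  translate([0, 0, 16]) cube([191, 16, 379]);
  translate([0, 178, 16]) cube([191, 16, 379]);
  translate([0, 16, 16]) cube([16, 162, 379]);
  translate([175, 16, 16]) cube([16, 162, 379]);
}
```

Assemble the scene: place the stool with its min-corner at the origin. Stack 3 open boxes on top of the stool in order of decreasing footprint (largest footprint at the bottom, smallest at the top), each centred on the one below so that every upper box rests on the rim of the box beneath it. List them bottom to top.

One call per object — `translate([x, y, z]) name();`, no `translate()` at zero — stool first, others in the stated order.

stool();
translate([22, 25, 394]) open_box();
translate([34, 34, 779]) open_box_2();
translate([39, 35, 910]) open_box_3();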